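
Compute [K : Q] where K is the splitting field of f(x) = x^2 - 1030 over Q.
[K : Q] = 2

f(x) = x^2 - 1030 factors as (x - √1030)(x + √1030). The splitting field is K = Q(√1030). Since 1030 is squarefree and > 1, it is not a perfect square, so x^2 - 1030 is irreducible over Q and [Q(√1030) : Q] = 2. Hence [K : Q] = 2.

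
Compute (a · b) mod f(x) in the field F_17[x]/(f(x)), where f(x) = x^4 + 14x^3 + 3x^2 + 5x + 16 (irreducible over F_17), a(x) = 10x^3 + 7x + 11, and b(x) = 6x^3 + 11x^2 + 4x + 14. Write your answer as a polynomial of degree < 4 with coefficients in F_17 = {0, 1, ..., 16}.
a · b ≡ x^3 + 13x^2 + 6x + 8 (mod f(x))

Multiply in F_17[x]: a(x)·b(x) = (10x^3 + 7x + 11)·(6x^3 + 11x^2 + 4x + 14) = 9x^6 + 8x^5 + 14x^4 + 11x^3 + 13x^2 + 6x + 1. This has degree ≥ 4, so divide by f(x) over F_17: 9x^6 + 8x^5 + 14x^4 + 11x^3 + 13x^2 + 6x + 1 = (9x^2 + x + 7)·(x^4 + 14x^3 + 3x^2 + 5x + 16) + (x^3 + 13x^2 + 6x + 8). Hence a·b ≡ x^3 + 13x^2 + 6x + 8 (mod f). (F_17[x]/(f) is a field with 17^4 = 83521 elements since f is irreducible of degree 4.)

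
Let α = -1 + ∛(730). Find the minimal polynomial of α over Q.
m_α(x) = x^3 + 3x^2 + 3x - 729

Set β = α + 1 = ∛(730), so β^3 = 730. Then (α + 1)^3 - 730 = 0, i.e. α is a root of g(x) = (x + 1)^3 - 730 = x^3 + 3x^2 + 3x - 729. Since g(x) = h(x + 1) where h(x) = x^3 - 730, and h is irreducible over Q (because 730 is not a perfect cube, so h has no rational root, and a monic cubic with no rational root is irreducible), g is also irreducible (irreducibility is preserved under the substitution x → x + 1). Hence m_α(x) = x^3 + 3x^2 + 3x - 729.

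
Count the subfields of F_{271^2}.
F_{271^2} has 2 subfields

The subfields of F_{p^n} are exactly the fields F_{p^d} for d | n (each is the fixed field of the unique index-d subgroup of Gal(F_{p^n}/F_p) ≅ Z/nZ). The divisors of n = 2 are {1, 2}, giving 2 subfields: F_{271^1}, F_{271^2}.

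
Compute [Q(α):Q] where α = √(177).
[Q(α):Q] = 2

[Q(α):Q] equals the degree of the minimal polynomial of α. Here α^2 = 177 and x^2 - 177 is irreducible (d = 177 is squarefree, ≠ 1, hence not a square), so deg(m_α) = 2. Thus [Q(α):Q] = 2.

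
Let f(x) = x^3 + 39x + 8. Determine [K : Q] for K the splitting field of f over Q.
[K : Q] = 6

By the rational root test, any rational root of the monic integer polynomial f(x) = x^3 + 39x + 8 must be an integer dividing the constant term 8, i.e. one of ±{1, 2, 4, 8}. Evaluating: f(1) = 48, f(-1) = -32, f(2) = 94, f(-2) = -78, f(4) = 228, f(-4) = -212, f(8) = 832, f(-8) = -816; none is 0, so f has no rational root and is therefore irreducible over Q (a cubic with no linear factor over a field is irreducible). For an irreducible cubic, the Galois group is A_3 or S_3 according as the discriminant disc(f) = -4a^3 - 27b^2 = -4·(39)^3 - 27·(8)^2 = -239004 is or is not a square in Q. Here disc(f) = -239004 is not a perfect square in Q, so the Galois group of f over Q is not contained in A_3 and must be all of S_3. The splitting field has degree |S_3| = 6 over Q, so [K : Q] = 6.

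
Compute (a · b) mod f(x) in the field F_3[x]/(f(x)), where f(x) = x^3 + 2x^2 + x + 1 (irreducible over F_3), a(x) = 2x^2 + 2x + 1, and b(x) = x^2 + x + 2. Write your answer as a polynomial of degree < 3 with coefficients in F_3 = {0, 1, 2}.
a · b ≡ 2x^2 + 2 (mod f(x))

Multiply in F_3[x]: a(x)·b(x) = (2x^2 + 2x + 1)·(x^2 + x + 2) = 2x^4 + x^3 + x^2 + 2x + 2. This has degree ≥ 3, so divide by f(x) over F_3: 2x^4 + x^3 + x^2 + 2x + 2 = (2x)·(x^3 + 2x^2 + x + 1) + (2x^2 + 2). Hence a·b ≡ 2x^2 + 2 (mod f). (F_3[x]/(f) is a field with 3^3 = 27 elements since f is irreducible of degree 3.)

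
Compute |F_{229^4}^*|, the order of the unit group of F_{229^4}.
|F_{229^4}^*| = 2750058480

F_{229^4} has 229^4 = 2750058481 elements; its multiplicative group consists of all nonzero elements, so |F_{229^4}^*| = 2750058481 - 1 = 2750058480. (It is cyclic since any finite subgroup of the multiplicative group of a field is cyclic.)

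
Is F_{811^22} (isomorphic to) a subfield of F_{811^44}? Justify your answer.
Yes: F_{811^22} is a subfield of F_{811^44}

F_{p^m} embeds in F_{p^n} iff m | n (since F_{p^n} is the splitting field of x^(p^n) - x, and F_{p^m} ⊂ F_{p^n} forces p^n to be a power of p^m, i.e. m | n; conversely if m | n then every root of x^(p^m) - x is a root of x^(p^n) - x). Here 22 | 44 (since 44 = 2·22), so F_{811^22} is a subfield of F_{811^44}, and [F_{811^44} : F_{811^22}] = 44/22 = 2.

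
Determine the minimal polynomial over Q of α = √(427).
m_α(x) = x^2 - 427

α satisfies α^2 - 427 = 0, so x^2 - 427 annihilates α. Since d = 427 is squarefree and ≠ 1, it is not a perfect square in Q, so x^2 - 427 has no rational root and is therefore irreducible over Q (a degree-2 polynomial over a field is irreducible iff it has no root). Hence m_α(x) = x^2 - 427.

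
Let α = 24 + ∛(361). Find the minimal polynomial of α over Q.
m_α(x) = x^3 - 72x^2 + 1728x - 14185

Set β = α - 24 = ∛(361), so β^3 = 361. Then (α - 24)^3 - 361 = 0, i.e. α is a root of g(x) = (x - 24)^3 - 361 = x^3 - 72x^2 + 1728x - 14185. Since g(x) = h(x - 24) where h(x) = x^3 - 361, and h is irreducible over Q (because 361 is not a perfect cube, so h has no rational root, and a monic cubic with no rational root is irreducible), g is also irreducible (irreducibility is preserved under the substitution x → x - 24). Hence m_α(x) = x^3 - 72x^2 + 1728x - 14185.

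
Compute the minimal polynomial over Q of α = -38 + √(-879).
m_α(x) = x^2 + 76x + 2323

From α + 38 = √(-879), squaring gives (α + 38)^2 = -879, i.e. α^2 + 76α + 1444 = -879, so α^2 + 76α + 2323 = 0. The discriminant of x^2 + 76x + 2323 is (76)^2 - 4·(2323) = 5776 - 9292 = -3516, and 4·(-879) is not a perfect square in Q since -879 is squarefree and ≠ 1. Hence x^2 + 76x + 2323 is irreducible over Q and is the minimal polynomial of α.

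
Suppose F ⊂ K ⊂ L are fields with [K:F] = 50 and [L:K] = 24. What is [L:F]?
[L:F] = 1200

The tower law says that for any tower of field extensions F ⊂ K ⊂ L with finite degrees, [L:F] = [L:K] · [K:F]. Here this gives [L:F] = 24 · 50 = 1200.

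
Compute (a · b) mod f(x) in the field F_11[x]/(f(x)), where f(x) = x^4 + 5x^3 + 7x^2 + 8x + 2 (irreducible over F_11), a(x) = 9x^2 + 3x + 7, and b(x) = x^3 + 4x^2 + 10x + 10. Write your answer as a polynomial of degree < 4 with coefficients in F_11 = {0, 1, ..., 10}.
a · b ≡ 10x^3 + 8x^2 + 9x + 5 (mod f(x))

Multiply in F_11[x]: a(x)·b(x) = (9x^2 + 3x + 7)·(x^3 + 4x^2 + 10x + 10) = 9x^5 + 6x^4 + 10x^3 + 5x^2 + x + 4. This has degree ≥ 4, so divide by f(x) over F_11: 9x^5 + 6x^4 + 10x^3 + 5x^2 + x + 4 = (9x + 5)·(x^4 + 5x^3 + 7x^2 + 8x + 2) + (10x^3 + 8x^2 + 9x + 5). Hence a·b ≡ 10x^3 + 8x^2 + 9x + 5 (mod f). (F_11[x]/(f) is a field with 11^4 = 14641 elements since f is irreducible of degree 4.)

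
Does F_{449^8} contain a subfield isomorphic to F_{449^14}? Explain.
No: F_{449^14} is not a subfield of F_{449^8}

F_{p^m} embeds in F_{p^n} iff m | n. Here 14 ∤ 8 (since 8 = 0·14 + 8 with remainder 8 ≠ 0), so F_{449^14} is not a subfield of F_{449^8}. Equivalently: if it were, the tower law would give 14 = [F_{449^14}:F_449] dividing [F_{449^8}:F_449] = 8, contradiction.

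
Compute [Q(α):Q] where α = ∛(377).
[Q(α):Q] = 3

The minimal polynomial of α is x^3 - 377, irreducible over Q since 377 is not a perfect cube (so x^3 - 377 has no rational root). Hence [Q(α):Q] = deg(m_α) = 3.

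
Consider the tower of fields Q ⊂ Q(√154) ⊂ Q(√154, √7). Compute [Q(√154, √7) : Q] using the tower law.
[Q(√154, √7) : Q] = 4

[Q(√154):Q] = 2 (min poly x^2 - 154, irreducible since 154 is squarefree > 1). For the top step, suppose √7 ∈ Q(√154), say √7 = c + d√154 with c, d ∈ Q. Squaring: 7 = c^2 + 154d^2 + 2cd√154. Since √154 ∉ Q this forces 2cd = 0. If d = 0 then √7 = c ∈ Q, contradicting 7 squarefree > 1. If c = 0 then 7 = 154d^2, so 154·7 = (154d)^2 is a perfect square in Q — but 154·7 = 1078 is not a perfect square (since 154 and 7 are distinct squarefree integers). Contradiction. Hence √7 ∉ Q(√154), so x^2 - 7 stays irreducible over Q(√154) and [Q(√154, √7) : Q(√154)] = 2. By the tower law, [Q(√154, √7) : Q] = 2 · 2 = 4.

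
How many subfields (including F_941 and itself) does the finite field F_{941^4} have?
F_{941^4} has 3 subfields

The subfields of F_{p^n} are exactly the fields F_{p^d} for d | n (each is the fixed field of the unique index-d subgroup of Gal(F_{p^n}/F_p) ≅ Z/nZ). The divisors of n = 4 are {1, 2, 4}, giving 3 subfields: F_{941^1}, F_{941^2}, F_{941^4}.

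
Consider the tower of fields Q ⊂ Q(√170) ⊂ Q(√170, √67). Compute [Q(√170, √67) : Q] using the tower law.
[Q(√170, √67) : Q] = 4

[Q(√170):Q] = 2 (min poly x^2 - 170, irreducible since 170 is squarefree > 1). For the top step, suppose √67 ∈ Q(√170), say √67 = c + d√170 with c, d ∈ Q. Squaring: 67 = c^2 + 170d^2 + 2cd√170. Since √170 ∉ Q this forces 2cd = 0. If d = 0 then √67 = c ∈ Q, contradicting 67 squarefree > 1. If c = 0 then 67 = 170d^2, so 170·67 = (170d)^2 is a perfect square in Q — but 170·67 = 11390 is not a perfect square (since 170 and 67 are distinct squarefree integers). Contradiction. Hence √67 ∉ Q(√170), so x^2 - 67 stays irreducible over Q(√170) and [Q(√170, √67) : Q(√170)] = 2. By the tower law, [Q(√170, √67) : Q] = 2 · 2 = 4.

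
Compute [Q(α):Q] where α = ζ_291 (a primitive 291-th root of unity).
[Q(α):Q] = 192

The minimal polynomial of ζ_291 over Q is the 291-th cyclotomic polynomial Φ_291(x), which is irreducible over Q and has degree φ(291) = 192. Hence [Q(α):Q] = φ(291) = 192.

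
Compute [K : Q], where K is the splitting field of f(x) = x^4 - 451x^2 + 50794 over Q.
[K : Q] = 4

Solving the quadratic in x^2: x^2 = (451 ± √(451^2 - 4·50794))/2 = (451 ± √225)/2 = (451 ± 15)/2, giving x^2 = 233 or x^2 = 218. So f(x) = (x^2 - 233)(x^2 - 218) and the roots of f are ±√233, ±√218. Hence the splitting field is K = Q(√233, √218). Since 233 and 218 are distinct squarefree integers > 1, their product 50794 is not a perfect square, so √218 ∉ Q(√233). By the tower law [K:Q] = [Q(√233,√218):Q(√233)] · [Q(√233):Q] = 2 · 2 = 4.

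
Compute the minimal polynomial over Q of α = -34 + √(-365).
m_α(x) = x^2 + 68x + 1521

From α + 34 = √(-365), squaring gives (α + 34)^2 = -365, i.e. α^2 + 68α + 1156 = -365, so α^2 + 68α + 1521 = 0. The discriminant of x^2 + 68x + 1521 is (68)^2 - 4·(1521) = 4624 - 6084 = -1460, and 4·(-365) is not a perfect square in Q since -365 is squarefree and ≠ 1. Hence x^2 + 68x + 1521 is irreducible over Q and is the minimal polynomial of α.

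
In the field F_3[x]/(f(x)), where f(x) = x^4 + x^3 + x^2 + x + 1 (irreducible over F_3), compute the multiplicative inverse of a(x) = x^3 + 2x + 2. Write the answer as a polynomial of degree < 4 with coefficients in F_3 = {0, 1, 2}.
a(x)^(-1) ≡ 2x^3 + x^2 + 2x (mod f(x))

Since f is irreducible over F_3, F_3[x]/(f) is a field and a(x) ≠ 0 has an inverse. Apply the extended Euclidean algorithm to f(x) and a(x) in F_3[x]: f(x) = (x + 1)·a(x) + (2x^2 + 2);  a(x) = (2x)·(2x^2 + 2) + (x + 2);  (2x^2 + 2) = (2x + 2)·(x + 2) + (1). The last nonzero remainder is the constant 1 = gcd(f, a) in F_3. Back-substituting through the division chain expresses 1 = s(x)·a(x) + t(x)·f(x) with s(x) ≡ 2x^3 + x^2 + 2x (mod f), so a(x)^(-1) ≡ s(x) = 2x^3 + x^2 + 2x (mod f). Check: (x^3 + 2x + 2)·(2x^3 + x^2 + 2x) = 2x^6 + x^5 + x ≡ 1 (mod x^4 + x^3 + x^2 + x + 1).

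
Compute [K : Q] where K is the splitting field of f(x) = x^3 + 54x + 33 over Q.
[K : Q] = 6

By the rational root test, any rational root of the monic integer polynomial f(x) = x^3 + 54x + 33 must be an integer dividing the constant term 33, i.e. one of ±{1, 3, 11, 33}. Evaluating: f(1) = 88, f(-1) = -22, f(3) = 222, f(-3) = -156, f(11) = 1958, f(-11) = -1892, f(33) = 37752, f(-33) = -37686; none is 0, so f has no rational root and is therefore irreducible over Q (a cubic with no linear factor over a field is irreducible). For an irreducible cubic, the Galois group is A_3 or S_3 according as the discriminant disc(f) = -4a^3 - 27b^2 = -4·(54)^3 - 27·(33)^2 = -659259 is or is not a square in Q. Here disc(f) = -659259 is not a perfect square in Q, so the Galois group of f over Q is not contained in A_3 and must be all of S_3. The splitting field has degree |S_3| = 6 over Q, so [K : Q] = 6.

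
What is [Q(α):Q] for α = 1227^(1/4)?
[Q(α):Q] = 4

α is a root of x^4 - 1227. By Eisenstein's criterion at the prime p = 3 (which divides the constant term 1227 but p^2 = 9 does not, since 1227 is squarefree), x^4 - 1227 is irreducible over Q. Hence [Q(α):Q] = 4.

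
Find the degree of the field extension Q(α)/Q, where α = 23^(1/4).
[Q(α):Q] = 4

α is a root of x^4 - 23. By Eisenstein's criterion at the prime p = 23 (which divides the constant term 23 but p^2 = 529 does not, since 23 is squarefree), x^4 - 23 is irreducible over Q. Hence [Q(α):Q] = 4.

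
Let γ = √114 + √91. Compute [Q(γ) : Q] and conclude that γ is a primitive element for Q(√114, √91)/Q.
[Q(γ) : Q] = 4 (equivalently, Q(γ) = Q(√114, √91))

Obviously Q(γ) ⊆ Q(√114, √91), and [Q(√114, √91):Q] = 4 (since 114, 91 are distinct squarefree integers > 1 with 10374 not a perfect square). To show equality we compute the minimal polynomial of γ. From γ = √114 + √91: γ^2 = 114 + 2√(10374) + 91 = 205 + 2√(10374), so γ^2 - 205 = 2√(10374); squaring, (γ^2 - 205)^2 = 4·10374, i.e. γ^4 - 410γ^2 + 42025 - 41496 = 0, i.e. γ^4 - 410γ^2 + 529 = 0. So γ is a root of x^4 - 410x^2 + 529. This polynomial is irreducible over Q: it has no rational root (each ±√114 ± √91 is irrational), and any factorization into two quadratics over Q would force √(10374) ∈ Q (pairing opposite roots) or √114, √91 ∈ Q (other pairings), all impossible. Hence [Q(γ):Q] = 4 = [Q(√114, √91):Q], so Q(γ) = Q(√114, √91).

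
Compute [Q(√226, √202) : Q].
[Q(√226, √202) : Q] = 4

[Q(√226):Q] = 2 (min poly x^2 - 226, irreducible since 226 is squarefree > 1). For the top step, suppose √202 ∈ Q(√226), say √202 = c + d√226 with c, d ∈ Q. Squaring: 202 = c^2 + 226d^2 + 2cd√226. Since √226 ∉ Q this forces 2cd = 0. If d = 0 then √202 = c ∈ Q, contradicting 202 squarefree > 1. If c = 0 then 202 = 226d^2, so 226·202 = (226d)^2 is a perfect square in Q — but 226·202 = 45652 is not a perfect square (since 226 and 202 are distinct squarefree integers). Contradiction. Hence √202 ∉ Q(√226), so x^2 - 202 stays irreducible over Q(√226) and [Q(√226, √202) : Q(√226)] = 2. By the tower law, [Q(√226, √202) : Q] = 2 · 2 = 4.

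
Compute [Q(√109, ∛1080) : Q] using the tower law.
[Q(√109, ∛1080) : Q] = 6

Let L = Q(√109, ∛1080). Since Q(√109) ⊂ L and [Q(√109):Q] = 2, the tower law gives 2 | [L:Q]. Likewise Q(∛1080) ⊂ L with [Q(∛1080):Q] = 3 (because 1080 is not a perfect cube), so 3 | [L:Q]. As gcd(2,3) = 1, [L:Q] is divisible by 6. Conversely L is generated over Q by √109 and ∛1080, so [L:Q] ≤ 2·3 = 6. Therefore [Q(√109, ∛1080) : Q] = 6.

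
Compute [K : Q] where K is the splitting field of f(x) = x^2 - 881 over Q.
[K : Q] = 2

f(x) = x^2 - 881 factors as (x - √881)(x + √881). The splitting field is K = Q(√881). Since 881 is squarefree and > 1, it is not a perfect square, so x^2 - 881 is irreducible over Q and [Q(√881) : Q] = 2. Hence [K : Q] = 2.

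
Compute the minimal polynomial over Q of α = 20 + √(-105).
m_α(x) = x^2 - 40x + 505

From α - 20 = √(-105), squaring gives (α - 20)^2 = -105, i.e. α^2 - 40α + 400 = -105, so α^2 - 40α + 505 = 0. The discriminant of x^2 - 40x + 505 is (-40)^2 - 4·(505) = 1600 - 2020 = -420, and 4·(-105) is not a perfect square in Q since -105 is squarefree and ≠ 1. Hence x^2 - 40x + 505 is irreducible over Q and is the minimal polynomial of α.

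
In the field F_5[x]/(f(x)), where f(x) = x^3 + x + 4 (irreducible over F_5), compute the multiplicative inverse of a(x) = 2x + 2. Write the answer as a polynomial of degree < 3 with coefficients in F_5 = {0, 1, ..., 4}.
a(x)^(-1) ≡ x^2 + 4x + 2 (mod f(x))

Since f is irreducible over F_5, F_5[x]/(f) is a field and a(x) ≠ 0 has an inverse. Apply the extended Euclidean algorithm to f(x) and a(x) in F_5[x]: f(x) = (3x^2 + 2x + 1)·a(x) + (2). The last nonzero remainder is the constant 2 = gcd(f, a) in F_5. Back-substituting through the division chain expresses 2 = s(x)·a(x) + t(x)·f(x) with s(x) ≡ 2x^2 + 3x + 4 (mod f), so (2x^2 + 3x + 4)·a(x) ≡ 2 (mod f). Multiplying by 2^(-1) ≡ 3 in F_5 gives a(x)^(-1) ≡ 3·(2x^2 + 3x + 4) ≡ x^2 + 4x + 2 (mod f). Check: (2x + 2)·(x^2 + 4x + 2) = 2x^3 + 2x + 4 ≡ 1 (mod x^3 + x + 4).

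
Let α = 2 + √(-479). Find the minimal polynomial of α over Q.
m_α(x) = x^2 - 4x + 483

From α - 2 = √(-479), squaring gives (α - 2)^2 = -479, i.e. α^2 - 4α + 4 = -479, so α^2 - 4α + 483 = 0. The discriminant of x^2 - 4x + 483 is (-4)^2 - 4·(483) = 16 - 1932 = -1916, and 4·(-479) is not a perfect square in Q since -479 is squarefree and ≠ 1. Hence x^2 - 4x + 483 is irreducible over Q and is the minimal polynomial of α.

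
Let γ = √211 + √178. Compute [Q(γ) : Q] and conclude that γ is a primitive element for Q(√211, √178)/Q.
[Q(γ) : Q] = 4 (equivalently, Q(γ) = Q(√211, √178))

Obviously Q(γ) ⊆ Q(√211, √178), and [Q(√211, √178):Q] = 4 (since 211, 178 are distinct squarefree integers > 1 with 37558 not a perfect square). To show equality we compute the minimal polynomial of γ. From γ = √211 + √178: γ^2 = 211 + 2√(37558) + 178 = 389 + 2√(37558), so γ^2 - 389 = 2√(37558); squaring, (γ^2 - 389)^2 = 4·37558, i.e. γ^4 - 778γ^2 + 151321 - 150232 = 0, i.e. γ^4 - 778γ^2 + 1089 = 0. So γ is a root of x^4 - 778x^2 + 1089. This polynomial is irreducible over Q: it has no rational root (each ±√211 ± √178 is irrational), and any factorization into two quadratics over Q would force √(37558) ∈ Q (pairing opposite roots) or √211, √178 ∈ Q (other pairings), all impossible. Hence [Q(γ):Q] = 4 = [Q(√211, √178):Q], so Q(γ) = Q(√211, √178).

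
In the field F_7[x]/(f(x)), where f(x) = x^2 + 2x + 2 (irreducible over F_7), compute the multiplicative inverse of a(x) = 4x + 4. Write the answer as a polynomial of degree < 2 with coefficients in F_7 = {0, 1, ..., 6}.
a(x)^(-1) ≡ 5x + 5 (mod f(x))

Since f is irreducible over F_7, F_7[x]/(f) is a field and a(x) ≠ 0 has an inverse. Apply the extended Euclidean algorithm to f(x) and a(x) in F_7[x]: f(x) = (2x + 2)·a(x) + (1). The last nonzero remainder is the constant 1 = gcd(f, a) in F_7. Back-substituting through the division chain expresses 1 = s(x)·a(x) + t(x)·f(x) with s(x) ≡ 5x + 5 (mod f), so a(x)^(-1) ≡ s(x) = 5x + 5 (mod f). Check: (4x + 4)·(5x + 5) = 6x^2 + 5x + 6 ≡ 1 (mod x^2 + 2x + 2).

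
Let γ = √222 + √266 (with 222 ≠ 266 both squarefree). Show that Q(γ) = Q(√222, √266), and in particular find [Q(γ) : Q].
[Q(γ) : Q] = 4 (equivalently, Q(γ) = Q(√222, √266))

Obviously Q(γ) ⊆ Q(√222, √266), and [Q(√222, √266):Q] = 4 (since 222, 266 are distinct squarefree integers > 1 with 59052 not a perfect square). To show equality we compute the minimal polynomial of γ. From γ = √222 + √266: γ^2 = 222 + 2√(59052) + 266 = 488 + 2√(59052), so γ^2 - 488 = 2√(59052); squaring, (γ^2 - 488)^2 = 4·59052, i.e. γ^4 - 976γ^2 + 238144 - 236208 = 0, i.e. γ^4 - 976γ^2 + 1936 = 0. So γ is a root of x^4 - 976x^2 + 1936. This polynomial is irreducible over Q: it has no rational root (each ±√222 ± √266 is irrational), and any factorization into two quadratics over Q would force √(59052) ∈ Q (pairing opposite roots) or √222, √266 ∈ Q (other pairings), all impossible. Hence [Q(γ):Q] = 4 = [Q(√222, √266):Q], so Q(γ) = Q(√222, √266).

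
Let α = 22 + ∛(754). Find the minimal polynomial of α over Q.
m_α(x) = x^3 - 66x^2 + 1452x - 11402

Set β = α - 22 = ∛(754), so β^3 = 754. Then (α - 22)^3 - 754 = 0, i.e. α is a root of g(x) = (x - 22)^3 - 754 = x^3 - 66x^2 + 1452x - 11402. Since g(x) = h(x - 22) where h(x) = x^3 - 754, and h is irreducible over Q (because 754 is not a perfect cube, so h has no rational root, and a monic cubic with no rational root is irreducible), g is also irreducible (irreducibility is preserved under the substitution x → x - 22). Hence m_α(x) = x^3 - 66x^2 + 1452x - 11402.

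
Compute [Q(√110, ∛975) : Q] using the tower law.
[Q(√110, ∛975) : Q] = 6

Let L = Q(√110, ∛975). Since Q(√110) ⊂ L and [Q(√110):Q] = 2, the tower law gives 2 | [L:Q]. Likewise Q(∛975) ⊂ L with [Q(∛975):Q] = 3 (because 975 is not a perfect cube), so 3 | [L:Q]. As gcd(2,3) = 1, [L:Q] is divisible by 6. Conversely L is generated over Q by √110 and ∛975, so [L:Q] ≤ 2·3 = 6. Therefore [Q(√110, ∛975) : Q] = 6.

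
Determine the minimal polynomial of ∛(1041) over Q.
m_α(x) = x^3 - 1041

α satisfies α^3 = 1041, so x^3 - 1041 annihilates α. By the rational root test, a rational root p/q (in lowest terms) of x^3 - 1041 would satisfy p^3 = 1041 q^3, forcing q = 1 and p^3 = 1041; but 1041 is not a perfect cube, contradiction. A monic cubic over Q with no rational root is irreducible (any nontrivial factorization would include a linear factor). Hence x^3 - 1041 is the minimal polynomial of α, and in particular [Q(α):Q] = 3.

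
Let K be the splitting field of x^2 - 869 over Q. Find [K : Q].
[K : Q] = 2

f(x) = x^2 - 869 factors as (x - √869)(x + √869). The splitting field is K = Q(√869). Since 869 is squarefree and > 1, it is not a perfect square, so x^2 - 869 is irreducible over Q and [Q(√869) : Q] = 2. Hence [K : Q] = 2.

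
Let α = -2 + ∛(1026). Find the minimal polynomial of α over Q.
m_α(x) = x^3 + 6x^2 + 12x - 1018

Set β = α + 2 = ∛(1026), so β^3 = 1026. Then (α + 2)^3 - 1026 = 0, i.e. α is a root of g(x) = (x + 2)^3 - 1026 = x^3 + 6x^2 + 12x - 1018. Since g(x) = h(x + 2) where h(x) = x^3 - 1026, and h is irreducible over Q (because 1026 is not a perfect cube, so h has no rational root, and a monic cubic with no rational root is irreducible), g is also irreducible (irreducibility is preserved under the substitution x → x + 2). Hence m_α(x) = x^3 + 6x^2 + 12x - 1018.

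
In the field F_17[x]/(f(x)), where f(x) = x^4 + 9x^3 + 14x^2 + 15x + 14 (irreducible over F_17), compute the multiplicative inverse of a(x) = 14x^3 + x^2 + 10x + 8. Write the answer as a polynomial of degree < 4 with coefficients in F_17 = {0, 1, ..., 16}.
a(x)^(-1) ≡ 3x^3 + 9x^2 + 10x + 8 (mod f(x))

Since f is irreducible over F_17, F_17[x]/(f) is a field and a(x) ≠ 0 has an inverse. Apply the extended Euclidean algorithm to f(x) and a(x) in F_17[x]: f(x) = (11x + 12)·a(x) + (11x^2 + 11x + 3);  a(x) = (9x + 5)·(11x^2 + 11x + 3) + (13x + 10);  (11x^2 + 11x + 3) = (10x + 1)·(13x + 10) + (10). The last nonzero remainder is the constant 10 = gcd(f, a) in F_17. Back-substituting through the division chain expresses 10 = s(x)·a(x) + t(x)·f(x) with s(x) ≡ 13x^3 + 5x^2 + 15x + 12 (mod f), so (13x^3 + 5x^2 + 15x + 12)·a(x) ≡ 10 (mod f). Multiplying by 10^(-1) ≡ 12 in F_17 gives a(x)^(-1) ≡ 12·(13x^3 + 5x^2 + 15x + 12) ≡ 3x^3 + 9x^2 + 10x + 8 (mod f). Check: (14x^3 + x^2 + 10x + 8)·(3x^3 + 9x^2 + 10x + 8) = 8x^6 + 10x^5 + 9x^4 + 15x^3 + 10x^2 + 7x + 13 ≡ 1 (mod x^4 + 9x^3 + 14x^2 + 15x + 14).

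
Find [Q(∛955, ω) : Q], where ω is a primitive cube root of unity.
[Q(∛955, ω) : Q] = 6

[Q(∛955):Q] = 3 (min poly x^3 - 955, irreducible since 955 is not a perfect cube). [Q(ω):Q] = 2 (min poly x^2 + x + 1). Since Q(∛955) ⊂ R and ω ∉ R, we have ω ∉ Q(∛955), so x^2 + x + 1 remains irreducible over Q(∛955) and [Q(∛955, ω) : Q(∛955)] = 2. By the tower law, [Q(∛955, ω) : Q] = 3 · 2 = 6. (In fact Q(∛955, ω) is the splitting field of x^3 - 955 over Q.)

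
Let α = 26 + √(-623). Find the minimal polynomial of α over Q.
m_α(x) = x^2 - 52x + 1299

From α - 26 = √(-623), squaring gives (α - 26)^2 = -623, i.e. α^2 - 52α + 676 = -623, so α^2 - 52α + 1299 = 0. The discriminant of x^2 - 52x + 1299 is (-52)^2 - 4·(1299) = 2704 - 5196 = -2492, and 4·(-623) is not a perfect square in Q since -623 is squarefree and ≠ 1. Hence x^2 - 52x + 1299 is irreducible over Q and is the minimal polynomial of α.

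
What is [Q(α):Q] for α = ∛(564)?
[Q(α):Q] = 3

The minimal polynomial of α is x^3 - 564, irreducible over Q since 564 is not a perfect cube (so x^3 - 564 has no rational root). Hence [Q(α):Q] = deg(m_α) = 3.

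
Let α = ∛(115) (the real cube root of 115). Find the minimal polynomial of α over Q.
m_α(x) = x^3 - 115

α satisfies α^3 = 115, so x^3 - 115 annihilates α. By the rational root test, a rational root p/q (in lowest terms) of x^3 - 115 would satisfy p^3 = 115 q^3, forcing q = 1 and p^3 = 115; but 115 is not a perfect cube, contradiction. A monic cubic over Q with no rational root is irreducible (any nontrivial factorization would include a linear factor). Hence x^3 - 115 is the minimal polynomial of α, and in particular [Q(α):Q] = 3.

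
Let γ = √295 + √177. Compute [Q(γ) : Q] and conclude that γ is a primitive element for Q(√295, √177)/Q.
[Q(γ) : Q] = 4 (equivalently, Q(γ) = Q(√295, √177))

Obviously Q(γ) ⊆ Q(√295, √177), and [Q(√295, √177):Q] = 4 (since 295, 177 are distinct squarefree integers > 1 with 52215 not a perfect square). To show equality we compute the minimal polynomial of γ. From γ = √295 + √177: γ^2 = 295 + 2√(52215) + 177 = 472 + 2√(52215), so γ^2 - 472 = 2√(52215); squaring, (γ^2 - 472)^2 = 4·52215, i.e. γ^4 - 944γ^2 + 222784 - 208860 = 0, i.e. γ^4 - 944γ^2 + 13924 = 0. So γ is a root of x^4 - 944x^2 + 13924. This polynomial is irreducible over Q: it has no rational root (each ±√295 ± √177 is irrational), and any factorization into two quadratics over Q would force √(52215) ∈ Q (pairing opposite roots) or √295, √177 ∈ Q (other pairings), all impossible. Hence [Q(γ):Q] = 4 = [Q(√295, √177):Q], so Q(γ) = Q(√295, √177).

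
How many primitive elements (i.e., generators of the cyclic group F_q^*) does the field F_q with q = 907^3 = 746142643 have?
There are φ(746142642) = 211766400 primitive elements

F_q^* is cyclic of order q - 1 = 746142642. A cyclic group of order m has exactly φ(m) generators. Here m = 746142642 = 2 · 3^2 · 7 · 151 · 39217, so the number of primitive elements is φ(746142642) = 211766400.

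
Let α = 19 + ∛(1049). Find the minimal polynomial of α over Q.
m_α(x) = x^3 - 57x^2 + 1083x - 7908

Set β = α - 19 = ∛(1049), so β^3 = 1049. Then (α - 19)^3 - 1049 = 0, i.e. α is a root of g(x) = (x - 19)^3 - 1049 = x^3 - 57x^2 + 1083x - 7908. Since g(x) = h(x - 19) where h(x) = x^3 - 1049, and h is irreducible over Q (because 1049 is not a perfect cube, so h has no rational root, and a monic cubic with no rational root is irreducible), g is also irreducible (irreducibility is preserved under the substitution x → x - 19). Hence m_α(x) = x^3 - 57x^2 + 1083x - 7908.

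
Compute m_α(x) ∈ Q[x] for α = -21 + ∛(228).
m_α(x) = x^3 + 63x^2 + 1323x + 9033

Set β = α + 21 = ∛(228), so β^3 = 228. Then (α + 21)^3 - 228 = 0, i.e. α is a root of g(x) = (x + 21)^3 - 228 = x^3 + 63x^2 + 1323x + 9033. Since g(x) = h(x + 21) where h(x) = x^3 - 228, and h is irreducible over Q (because 228 is not a perfect cube, so h has no rational root, and a monic cubic with no rational root is irreducible), g is also irreducible (irreducibility is preserved under the substitution x → x + 21). Hence m_α(x) = x^3 + 63x^2 + 1323x + 9033.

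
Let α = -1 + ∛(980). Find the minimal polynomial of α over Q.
m_α(x) = x^3 + 3x^2 + 3x - 979

Set β = α + 1 = ∛(980), so β^3 = 980. Then (α + 1)^3 - 980 = 0, i.e. α is a root of g(x) = (x + 1)^3 - 980 = x^3 + 3x^2 + 3x - 979. Since g(x) = h(x + 1) where h(x) = x^3 - 980, and h is irreducible over Q (because 980 is not a perfect cube, so h has no rational root, and a monic cubic with no rational root is irreducible), g is also irreducible (irreducibility is preserved under the substitution x → x + 1). Hence m_α(x) = x^3 + 3x^2 + 3x - 979.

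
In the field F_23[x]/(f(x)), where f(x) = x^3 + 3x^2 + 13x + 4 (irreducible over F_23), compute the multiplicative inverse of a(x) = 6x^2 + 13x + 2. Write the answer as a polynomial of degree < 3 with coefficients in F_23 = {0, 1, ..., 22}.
a(x)^(-1) ≡ 13x + 7 (mod f(x))

Since f is irreducible over F_23, F_23[x]/(f) is a field and a(x) ≠ 0 has an inverse. Apply the extended Euclidean algorithm to f(x) and a(x) in F_23[x]: f(x) = (4x + 11)·a(x) + (5). The last nonzero remainder is the constant 5 = gcd(f, a) in F_23. Back-substituting through the division chain expresses 5 = s(x)·a(x) + t(x)·f(x) with s(x) ≡ 19x + 12 (mod f), so (19x + 12)·a(x) ≡ 5 (mod f). Multiplying by 5^(-1) ≡ 14 in F_23 gives a(x)^(-1) ≡ 14·(19x + 12) ≡ 13x + 7 (mod f). Check: (6x^2 + 13x + 2)·(13x + 7) = 9x^3 + 4x^2 + 2x + 14 ≡ 1 (mod x^3 + 3x^2 + 13x + 4).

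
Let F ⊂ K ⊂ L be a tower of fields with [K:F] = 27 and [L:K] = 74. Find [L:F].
[L:F] = 1998

The tower law says that for any tower of field extensions F ⊂ K ⊂ L with finite degrees, [L:F] = [L:K] · [K:F]. Here this gives [L:F] = 74 · 27 = 1998.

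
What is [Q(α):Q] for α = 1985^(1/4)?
[Q(α):Q] = 4

α is a root of x^4 - 1985. By Eisenstein's criterion at the prime p = 5 (which divides the constant term 1985 but p^2 = 25 does not, since 1985 is squarefree), x^4 - 1985 is irreducible over Q. Hence [Q(α):Q] = 4.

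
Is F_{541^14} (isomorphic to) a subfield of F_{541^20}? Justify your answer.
No: F_{541^14} is not a subfield of F_{541^20}

F_{p^m} embeds in F_{p^n} iff m | n. Here 14 ∤ 20 (since 20 = 1·14 + 6 with remainder 6 ≠ 0), so F_{541^14} is not a subfield of F_{541^20}. Equivalently: if it were, the tower law would give 14 = [F_{541^14}:F_541] dividing [F_{541^20}:F_541] = 20, contradiction.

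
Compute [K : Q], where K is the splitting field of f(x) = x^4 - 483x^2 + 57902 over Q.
[K : Q] = 4

Solving the quadratic in x^2: x^2 = (483 ± √(483^2 - 4·57902))/2 = (483 ± √1681)/2 = (483 ± 41)/2, giving x^2 = 262 or x^2 = 221. So f(x) = (x^2 - 262)(x^2 - 221) and the roots of f are ±√262, ±√221. Hence the splitting field is K = Q(√262, √221). Since 262 and 221 are distinct squarefree integers > 1, their product 57902 is not a perfect square, so √221 ∉ Q(√262). By the tower law [K:Q] = [Q(√262,√221):Q(√262)] · [Q(√262):Q] = 2 · 2 = 4.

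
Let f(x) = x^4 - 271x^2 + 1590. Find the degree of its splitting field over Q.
[K : Q] = 4

Solving the quadratic in x^2: x^2 = (271 ± √(271^2 - 4·1590))/2 = (271 ± √67081)/2 = (271 ± 259)/2, giving x^2 = 6 or x^2 = 265. So f(x) = (x^2 - 6)(x^2 - 265) and the roots of f are ±√6, ±√265. Hence the splitting field is K = Q(√6, √265). Since 6 and 265 are distinct squarefree integers > 1, their product 1590 is not a perfect square, so √265 ∉ Q(√6). By the tower law [K:Q] = [Q(√6,√265):Q(√6)] · [Q(√6):Q] = 2 · 2 = 4.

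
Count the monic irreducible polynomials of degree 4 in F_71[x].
There are 6351660 monic irreducible polynomials of degree 4 over F_71

Each element of F_{71^4} that lies in no proper subfield is a root of exactly one monic irreducible of degree 4 over F_71, and each such polynomial has 4 distinct roots in F_{71^4}. By Möbius inversion the count is N_71(4) = (1/4) Σ_{d|4} μ(4/d) · 71^d = (1/4)(μ(4)·71^1 + μ(2)·71^2 + μ(1)·71^4) = 25406640/4 = 6351660.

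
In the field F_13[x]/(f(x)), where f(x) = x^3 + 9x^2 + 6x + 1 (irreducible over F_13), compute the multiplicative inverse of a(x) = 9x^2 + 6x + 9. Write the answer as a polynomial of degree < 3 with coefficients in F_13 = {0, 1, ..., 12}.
a(x)^(-1) ≡ 8x^2 + 8x + 5 (mod f(x))

Since f is irreducible over F_13, F_13[x]/(f) is a field and a(x) ≠ 0 has an inverse. Apply the extended Euclidean algorithm to f(x) and a(x) in F_13[x]: f(x) = (3x + 12)·a(x) + (11x + 10);  a(x) = (2x + 7)·(11x + 10) + (4). The last nonzero remainder is the constant 4 = gcd(f, a) in F_13. Back-substituting through the division chain expresses 4 = s(x)·a(x) + t(x)·f(x) with s(x) ≡ 6x^2 + 6x + 7 (mod f), so (6x^2 + 6x + 7)·a(x) ≡ 4 (mod f). Multiplying by 4^(-1) ≡ 10 in F_13 gives a(x)^(-1) ≡ 10·(6x^2 + 6x + 7) ≡ 8x^2 + 8x + 5 (mod f). Check: (9x^2 + 6x + 9)·(8x^2 + 8x + 5) = 7x^4 + 3x^3 + 9x^2 + 11x + 6 ≡ 1 (mod x^3 + 9x^2 + 6x + 1).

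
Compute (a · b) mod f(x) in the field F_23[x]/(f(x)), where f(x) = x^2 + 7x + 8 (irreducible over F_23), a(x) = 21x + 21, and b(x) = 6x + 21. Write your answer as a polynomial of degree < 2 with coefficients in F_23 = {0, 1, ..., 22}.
a · b ≡ 7x + 8 (mod f(x))

Multiply in F_23[x]: a(x)·b(x) = (21x + 21)·(6x + 21) = 11x^2 + 15x + 4. This has degree ≥ 2, so divide by f(x) over F_23: 11x^2 + 15x + 4 = (11)·(x^2 + 7x + 8) + (7x + 8). Hence a·b ≡ 7x + 8 (mod f). (F_23[x]/(f) is a field with 23^2 = 529 elements since f is irreducible of degree 2.)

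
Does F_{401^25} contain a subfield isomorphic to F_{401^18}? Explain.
No: F_{401^18} is not a subfield of F_{401^25}

F_{p^m} embeds in F_{p^n} iff m | n. Here 18 ∤ 25 (since 25 = 1·18 + 7 with remainder 7 ≠ 0), so F_{401^18} is not a subfield of F_{401^25}. Equivalently: if it were, the tower law would give 18 = [F_{401^18}:F_401] dividing [F_{401^25}:F_401] = 25, contradiction.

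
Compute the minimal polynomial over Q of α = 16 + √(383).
m_α(x) = x^2 - 32x - 127

From α - 16 = √(383), squaring gives (α - 16)^2 = 383, i.e. α^2 - 32α + 256 = 383, so α^2 - 32α - 127 = 0. The discriminant of x^2 - 32x - 127 is (-32)^2 - 4·(-127) = 1024 + 508 = 1532, and 4·(383) is not a perfect square in Q since 383 is squarefree and ≠ 1. Hence x^2 - 32x - 127 is irreducible over Q and is the minimal polynomial of α.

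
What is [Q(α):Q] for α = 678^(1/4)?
[Q(α):Q] = 4

α is a root of x^4 - 678. By Eisenstein's criterion at the prime p = 2 (which divides the constant term 678 but p^2 = 4 does not, since 678 is squarefree), x^4 - 678 is irreducible over Q. Hence [Q(α):Q] = 4.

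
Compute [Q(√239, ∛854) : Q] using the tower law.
[Q(√239, ∛854) : Q] = 6

Let L = Q(√239, ∛854). Since Q(√239) ⊂ L and [Q(√239):Q] = 2, the tower law gives 2 | [L:Q]. Likewise Q(∛854) ⊂ L with [Q(∛854):Q] = 3 (because 854 is not a perfect cube), so 3 | [L:Q]. As gcd(2,3) = 1, [L:Q] is divisible by 6. Conversely L is generated over Q by √239 and ∛854, so [L:Q] ≤ 2·3 = 6. Therefore [Q(√239, ∛854) : Q] = 6.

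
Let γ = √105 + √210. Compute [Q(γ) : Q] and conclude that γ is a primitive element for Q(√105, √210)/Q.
[Q(γ) : Q] = 4 (equivalently, Q(γ) = Q(√105, √210))

Obviously Q(γ) ⊆ Q(√105, √210), and [Q(√105, √210):Q] = 4 (since 105, 210 are distinct squarefree integers > 1 with 22050 not a perfect square). To show equality we compute the minimal polynomial of γ. From γ = √105 + √210: γ^2 = 105 + 2√(22050) + 210 = 315 + 2√(22050), so γ^2 - 315 = 2√(22050); squaring, (γ^2 - 315)^2 = 4·22050, i.e. γ^4 - 630γ^2 + 99225 - 88200 = 0, i.e. γ^4 - 630γ^2 + 11025 = 0. So γ is a root of x^4 - 630x^2 + 11025. This polynomial is irreducible over Q: it has no rational root (each ±√105 ± √210 is irrational), and any factorization into two quadratics over Q would force √(22050) ∈ Q (pairing opposite roots) or √105, √210 ∈ Q (other pairings), all impossible. Hence [Q(γ):Q] = 4 = [Q(√105, √210):Q], so Q(γ) = Q(√105, √210).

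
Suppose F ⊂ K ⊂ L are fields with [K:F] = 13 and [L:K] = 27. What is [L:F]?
[L:F] = 351

The tower law says that for any tower of field extensions F ⊂ K ⊂ L with finite degrees, [L:F] = [L:K] · [K:F]. Here this gives [L:F] = 27 · 13 = 351.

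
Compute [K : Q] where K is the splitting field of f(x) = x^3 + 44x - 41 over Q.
[K : Q] = 6

By the rational root test, any rational root of the monic integer polynomial f(x) = x^3 + 44x - 41 must be an integer dividing the constant term -41, i.e. one of ±{1, 41}. Evaluating: f(1) = 4, f(-1) = -86, f(41) = 70684, f(-41) = -70766; none is 0, so f has no rational root and is therefore irreducible over Q (a cubic with no linear factor over a field is irreducible). For an irreducible cubic, the Galois group is A_3 or S_3 according as the discriminant disc(f) = -4a^3 - 27b^2 = -4·(44)^3 - 27·(-41)^2 = -386123 is or is not a square in Q. Here disc(f) = -386123 is not a perfect square in Q, so the Galois group of f over Q is not contained in A_3 and must be all of S_3. The splitting field has degree |S_3| = 6 over Q, so [K : Q] = 6.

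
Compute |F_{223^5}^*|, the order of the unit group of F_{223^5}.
|F_{223^5}^*| = 551473077342

F_{223^5} has 223^5 = 551473077343 elements; its multiplicative group consists of all nonzero elements, so |F_{223^5}^*| = 551473077343 - 1 = 551473077342. (It is cyclic since any finite subgroup of the multiplicative group of a field is cyclic.)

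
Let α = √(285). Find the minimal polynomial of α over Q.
m_α(x) = x^2 - 285

α satisfies α^2 - 285 = 0, so x^2 - 285 annihilates α. Since d = 285 is squarefree and ≠ 1, it is not a perfect square in Q, so x^2 - 285 has no rational root and is therefore irreducible over Q (a degree-2 polynomial over a field is irreducible iff it has no root). Hence m_α(x) = x^2 - 285.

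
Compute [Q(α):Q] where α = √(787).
[Q(α):Q] = 2

[Q(α):Q] equals the degree of the minimal polynomial of α. Here α^2 = 787 and x^2 - 787 is irreducible (d = 787 is squarefree, ≠ 1, hence not a square), so deg(m_α) = 2. Thus [Q(α):Q] = 2.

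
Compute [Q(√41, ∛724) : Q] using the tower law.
[Q(√41, ∛724) : Q] = 6

Let L = Q(√41, ∛724). Since Q(√41) ⊂ L and [Q(√41):Q] = 2, the tower law gives 2 | [L:Q]. Likewise Q(∛724) ⊂ L with [Q(∛724):Q] = 3 (because 724 is not a perfect cube), so 3 | [L:Q]. As gcd(2,3) = 1, [L:Q] is divisible by 6. Conversely L is generated over Q by √41 and ∛724, so [L:Q] ≤ 2·3 = 6. Therefore [Q(√41, ∛724) : Q] = 6.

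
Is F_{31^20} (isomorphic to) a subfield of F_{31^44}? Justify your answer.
No: F_{31^20} is not a subfield of F_{31^44}

F_{p^m} embeds in F_{p^n} iff m | n. Here 20 ∤ 44 (since 44 = 2·20 + 4 with remainder 4 ≠ 0), so F_{31^20} is not a subfield of F_{31^44}. Equivalently: if it were, the tower law would give 20 = [F_{31^20}:F_31] dividing [F_{31^44}:F_31] = 44, contradiction.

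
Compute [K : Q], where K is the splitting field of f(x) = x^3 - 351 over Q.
[K : Q] = 6

The roots of x^3 - 351 are ∛351, ω∛351, ω^2∛351 where ω = e^(2πi/3) is a primitive cube root of unity, so K = Q(∛351, ω). Now [Q(∛351):Q] = 3 (since 351 is not a perfect cube, x^3 - 351 is irreducible) and [Q(ω):Q] = 2. Both 2 and 3 divide [K:Q], and [K:Q] ≤ 3·2 = 6, so [K:Q] = 6. (Equivalently: Q(∛351) ⊂ R but ω ∉ R, so [K : Q(∛351)] = 2.)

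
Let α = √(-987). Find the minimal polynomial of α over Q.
m_α(x) = x^2 + 987

α satisfies α^2 + 987 = 0, so x^2 + 987 annihilates α. Since d = -987 is squarefree and ≠ 1, it is not a perfect square in Q, so x^2 + 987 has no rational root and is therefore irreducible over Q (a degree-2 polynomial over a field is irreducible iff it has no root). Hence m_α(x) = x^2 + 987.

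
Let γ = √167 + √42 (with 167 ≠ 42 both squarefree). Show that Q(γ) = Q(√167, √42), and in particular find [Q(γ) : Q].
[Q(γ) : Q] = 4 (equivalently, Q(γ) = Q(√167, √42))

Obviously Q(γ) ⊆ Q(√167, √42), and [Q(√167, √42):Q] = 4 (since 167, 42 are distinct squarefree integers > 1 with 7014 not a perfect square). To show equality we compute the minimal polynomial of γ. From γ = √167 + √42: γ^2 = 167 + 2√(7014) + 42 = 209 + 2√(7014), so γ^2 - 209 = 2√(7014); squaring, (γ^2 - 209)^2 = 4·7014, i.e. γ^4 - 418γ^2 + 43681 - 28056 = 0, i.e. γ^4 - 418γ^2 + 15625 = 0. So γ is a root of x^4 - 418x^2 + 15625. This polynomial is irreducible over Q: it has no rational root (each ±√167 ± √42 is irrational), and any factorization into two quadratics over Q would force √(7014) ∈ Q (pairing opposite roots) or √167, √42 ∈ Q (other pairings), all impossible. Hence [Q(γ):Q] = 4 = [Q(√167, √42):Q], so Q(γ) = Q(√167, √42).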